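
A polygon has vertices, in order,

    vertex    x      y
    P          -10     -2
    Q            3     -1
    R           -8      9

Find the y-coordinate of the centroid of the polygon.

2

Apply the shoelace (surveyor's) formula. First the cross-terms c_i = x_i·y_{i+1} − x_{i+1}·y_i:
  16, 19, 106  ⇒  2A = 141, A = 70.5.
Then Σ (y_i + y_{i+1})·c_i = 846, so ȳ = 846 / (6·70.5) = 2.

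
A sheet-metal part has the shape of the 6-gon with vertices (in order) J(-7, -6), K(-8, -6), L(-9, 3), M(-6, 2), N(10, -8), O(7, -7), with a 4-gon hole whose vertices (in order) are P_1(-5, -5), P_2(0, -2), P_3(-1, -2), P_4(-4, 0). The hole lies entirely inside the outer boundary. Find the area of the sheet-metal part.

70.5

Outer boundary:
Apply Gauss's area formula: 2A = Σ (x_i·y_{i+1} − x_{i+1}·y_i), indices taken mod 6.
Cross-terms: -6, -78, 0, 28, -14, -91  ⇒  Σ = -161
Area = |Σ|/2 = 80.5.
Hole:
Σ = (10) + (-2) + (-8) + (20) = 20
Area = |Σ|/2 = 10.
Net area = 80.5 − 10 = 70.5.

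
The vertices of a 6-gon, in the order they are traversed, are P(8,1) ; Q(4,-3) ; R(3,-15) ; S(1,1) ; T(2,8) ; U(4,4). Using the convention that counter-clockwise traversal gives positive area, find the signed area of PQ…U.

Apply the shoelace formula: 2A = Σ (x_i·y_{i+1} − x_{i+1}·y_i), indices taken mod 6.
Σ = (-28) + (-51) + (18) + (6) + (-24) + (-28) = -107
Signed area = Σ/2 = -53.5 (negative ⇒ clockwise traversal).

-53.5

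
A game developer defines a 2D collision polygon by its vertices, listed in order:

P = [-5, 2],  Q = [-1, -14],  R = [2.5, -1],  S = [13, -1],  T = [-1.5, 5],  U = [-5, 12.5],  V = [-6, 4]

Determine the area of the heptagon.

125.625

Apply the surveyor's formula: 2A = Σ (x_i·y_{i+1} − x_{i+1}·y_i), indices taken mod 7.
Σ = (72) + (36) + (10.5) + (63.5) + (6.25) + (55) + (8) = 251.25
Area = |Σ|/2 = 125.625.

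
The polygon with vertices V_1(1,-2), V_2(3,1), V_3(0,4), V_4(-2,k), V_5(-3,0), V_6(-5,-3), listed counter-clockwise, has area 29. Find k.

Write out the shoelace sum; only the two edges meeting at V_4 involve k:
2·Area = [(0·k − (-2)·4) + ((-2)·0 − (-3)·k)] + 41
       = 3·k + 49 = 58
⇒ k = 3.

3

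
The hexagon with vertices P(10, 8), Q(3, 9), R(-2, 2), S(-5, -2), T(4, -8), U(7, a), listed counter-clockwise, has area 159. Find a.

Write out the shoelace sum; only the two edges meeting at U involve a:
2·Area = [(4·a − 7·(-8)) + (7·8 − 10·a)] + 152
       = -6·a + 264 = 318
⇒ a = -9.

-9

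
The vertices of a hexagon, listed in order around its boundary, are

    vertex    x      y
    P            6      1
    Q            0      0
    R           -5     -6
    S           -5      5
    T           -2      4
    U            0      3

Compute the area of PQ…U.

44.5

Apply Gauss's area formula: 2A = Σ (x_i·y_{i+1} − x_{i+1}·y_i), indices taken mod 6.
Cross-terms: 0, 0, -55, -10, -6, -18  ⇒  Σ = -89
Area = |Σ|/2 = 44.5.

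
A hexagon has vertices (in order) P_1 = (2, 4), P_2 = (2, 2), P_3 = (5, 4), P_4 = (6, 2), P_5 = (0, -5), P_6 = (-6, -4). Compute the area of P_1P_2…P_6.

Apply the shoelace formula: 2A = Σ (x_i·y_{i+1} − x_{i+1}·y_i), indices taken mod 6.
Σ = (-4) + (-2) + (-14) + (-30) + (-30) + (-16) = -96
Area = |Σ|/2 = 48.

48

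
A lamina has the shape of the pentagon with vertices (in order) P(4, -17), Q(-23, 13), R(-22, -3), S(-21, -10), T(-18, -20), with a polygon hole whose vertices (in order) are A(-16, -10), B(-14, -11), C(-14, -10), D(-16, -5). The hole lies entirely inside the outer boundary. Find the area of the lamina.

393.5

Outer boundary:
Σ = (-339) + (355) + (157) + (240) + (386) = 799
Area = |Σ|/2 = 399.5.
Hole:
Σ = (36) + (-14) + (-90) + (80) = 12
Area = |Σ|/2 = 6.
Net area = 399.5 − 6 = 393.5.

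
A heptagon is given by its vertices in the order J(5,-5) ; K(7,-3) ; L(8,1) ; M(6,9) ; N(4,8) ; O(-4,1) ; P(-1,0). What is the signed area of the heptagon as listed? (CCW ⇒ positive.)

85.5

Apply the shoelace (surveyor's) formula: 2A = Σ (x_i·y_{i+1} − x_{i+1}·y_i), indices taken mod 7.
Cross-terms: 20, 31, 66, 12, 36, 1, 5  ⇒  Σ = 171
Signed area = Σ/2 = 85.5 (positive ⇒ counter-clockwise traversal).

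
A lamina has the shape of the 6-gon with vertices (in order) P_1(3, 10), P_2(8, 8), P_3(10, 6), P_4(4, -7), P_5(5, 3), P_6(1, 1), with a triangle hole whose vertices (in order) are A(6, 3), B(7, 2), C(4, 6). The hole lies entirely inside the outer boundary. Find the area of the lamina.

Outer boundary:
Apply the surveyor's formula: 2A = Σ (x_i·y_{i+1} − x_{i+1}·y_i), indices taken mod 6.
Σ = (-56) + (-32) + (-94) + (47) + (2) + (7) = -126
Area = |Σ|/2 = 63.
Hole:
A→B: (6)(2) − (7)(3) = -9
B→C: (7)(6) − (4)(2) = 34
C→A: (4)(3) − (6)(6) = -24
Σ = 1
Area = |Σ|/2 = 0.5.
Net area = 63 − 0.5 = 62.5.

62.5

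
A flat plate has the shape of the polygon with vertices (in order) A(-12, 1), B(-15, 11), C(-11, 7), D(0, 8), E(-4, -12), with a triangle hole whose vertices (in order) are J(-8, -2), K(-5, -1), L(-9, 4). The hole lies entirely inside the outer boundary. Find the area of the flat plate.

Outer boundary:
Apply the shoelace formula: 2A = Σ (x_i·y_{i+1} − x_{i+1}·y_i), indices taken mod 5.
A→B: (-12)(11) − (-15)(1) = -117
B→C: (-15)(7) − (-11)(11) = 16
C→D: (-11)(8) − (0)(7) = -88
D→E: (0)(-12) − (-4)(8) = 32
E→A: (-4)(1) − (-12)(-12) = -148
Σ = -305
Area = |Σ|/2 = 152.5.
Hole:
Apply Gauss's area formula: 2A = Σ (x_i·y_{i+1} − x_{i+1}·y_i), indices taken mod 3.
Σ = (-2) + (-29) + (50) = 19
Area = |Σ|/2 = 9.5.
Net area = 152.5 − 9.5 = 143.

143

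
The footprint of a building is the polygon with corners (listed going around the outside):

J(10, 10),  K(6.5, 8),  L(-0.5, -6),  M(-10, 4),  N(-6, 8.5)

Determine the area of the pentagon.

144

J→K: (10)(8) − (6.5)(10) = 15
K→L: (6.5)(-6) − (-0.5)(8) = -35
L→M: (-0.5)(4) − (-10)(-6) = -62
M→N: (-10)(8.5) − (-6)(4) = -61
N→J: (-6)(10) − (10)(8.5) = -145
Σ = -288
Area = |Σ|/2 = 144.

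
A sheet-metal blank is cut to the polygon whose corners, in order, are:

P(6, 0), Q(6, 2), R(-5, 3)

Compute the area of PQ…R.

P→Q: (6)(2) − (6)(0) = 12
Q→R: (6)(3) − (-5)(2) = 28
R→P: (-5)(0) − (6)(3) = -18
Σ = 22
Area = |Σ|/2 = 11.

11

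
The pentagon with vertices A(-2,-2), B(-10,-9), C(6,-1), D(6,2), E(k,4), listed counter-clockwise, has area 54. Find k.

1

Write out the shoelace sum; only the two edges meeting at E involve k:
2·Area = [(6·4 − k·2) + (k·(-2) − (-2)·4)] + 80
       = -4·k + 112 = 108
⇒ k = 1.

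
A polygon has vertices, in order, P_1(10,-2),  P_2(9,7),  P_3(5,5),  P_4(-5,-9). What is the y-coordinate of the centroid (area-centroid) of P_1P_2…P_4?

-230/267

Apply Gauss's area formula. First the cross-terms c_i = x_i·y_{i+1} − x_{i+1}·y_i:
  88, 10, -20, 100  ⇒  2A = 178, A = 89.
Then Σ (y_i + y_{i+1})·c_i = -460, so ȳ = -460 / (6·89) = -230/267.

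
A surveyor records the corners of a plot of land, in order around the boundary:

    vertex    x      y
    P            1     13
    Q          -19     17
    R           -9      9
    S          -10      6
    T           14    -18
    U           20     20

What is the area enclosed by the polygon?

Apply the surveyor's formula: 2A = Σ (x_i·y_{i+1} − x_{i+1}·y_i), indices taken mod 6.
P→Q: (1)(17) − (-19)(13) = 264
Q→R: (-19)(9) − (-9)(17) = -18
R→S: (-9)(6) − (-10)(9) = 36
S→T: (-10)(-18) − (14)(6) = 96
T→U: (14)(20) − (20)(-18) = 640
U→P: (20)(13) − (1)(20) = 240
Σ = 1258
Area = |Σ|/2 = 629.

629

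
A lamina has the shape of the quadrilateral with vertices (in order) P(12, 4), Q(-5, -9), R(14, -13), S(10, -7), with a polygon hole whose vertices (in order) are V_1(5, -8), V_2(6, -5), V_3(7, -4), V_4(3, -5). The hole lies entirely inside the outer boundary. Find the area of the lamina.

Outer boundary:
Σ = (-88) + (191) + (32) + (124) = 259
Area = |Σ|/2 = 129.5.
Hole:
Cross-terms: 23, 11, -23, 1  ⇒  Σ = 12
Area = |Σ|/2 = 6.
Net area = 129.5 − 6 = 123.5.

123.5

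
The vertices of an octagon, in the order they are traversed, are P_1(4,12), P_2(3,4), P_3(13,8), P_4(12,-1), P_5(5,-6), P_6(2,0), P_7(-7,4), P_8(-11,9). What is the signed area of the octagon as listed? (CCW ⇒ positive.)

-195.5

Apply Gauss's area formula: 2A = Σ (x_i·y_{i+1} − x_{i+1}·y_i), indices taken mod 8.
Cross-terms: -20, -28, -109, -67, 12, 8, -19, -168  ⇒  Σ = -391
Signed area = Σ/2 = -195.5 (negative ⇒ clockwise traversal).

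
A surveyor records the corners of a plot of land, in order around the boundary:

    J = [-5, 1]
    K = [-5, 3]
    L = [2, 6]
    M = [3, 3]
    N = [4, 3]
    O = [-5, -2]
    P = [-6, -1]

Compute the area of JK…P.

Apply Gauss's area formula: 2A = Σ (x_i·y_{i+1} − x_{i+1}·y_i), indices taken mod 7.
Σ = (-10) + (-36) + (-12) + (-3) + (7) + (-7) + (-11) = -72
Area = |Σ|/2 = 36.

36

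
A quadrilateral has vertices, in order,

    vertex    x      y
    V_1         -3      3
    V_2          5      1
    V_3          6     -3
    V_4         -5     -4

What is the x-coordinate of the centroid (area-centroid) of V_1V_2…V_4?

2/7

Apply the surveyor's formula. First the cross-terms c_i = x_i·y_{i+1} − x_{i+1}·y_i:
  -18, -21, -39, -27  ⇒  2A = -105, A = -52.5.
Then Σ (x_i + x_{i+1})·c_i = -90, so x̄ = -90 / (6·(-52.5)) = 2/7.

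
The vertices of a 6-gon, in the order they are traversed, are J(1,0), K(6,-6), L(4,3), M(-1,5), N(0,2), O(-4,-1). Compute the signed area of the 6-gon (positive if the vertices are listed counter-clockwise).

Apply the surveyor's formula: 2A = Σ (x_i·y_{i+1} − x_{i+1}·y_i), indices taken mod 6.
Σ = (-6) + (42) + (23) + (-2) + (8) + (1) = 66
Signed area = Σ/2 = 33 (positive ⇒ counter-clockwise traversal).

33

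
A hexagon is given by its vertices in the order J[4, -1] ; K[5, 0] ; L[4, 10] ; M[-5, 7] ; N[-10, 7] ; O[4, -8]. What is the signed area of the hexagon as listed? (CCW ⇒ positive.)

Cross-terms: 5, 50, 78, 35, 52, 28  ⇒  Σ = 248
Signed area = Σ/2 = 124 (positive ⇒ counter-clockwise traversal).

124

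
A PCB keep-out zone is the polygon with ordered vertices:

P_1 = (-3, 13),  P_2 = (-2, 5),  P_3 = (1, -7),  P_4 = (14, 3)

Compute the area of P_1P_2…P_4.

156

Apply the shoelace formula: 2A = Σ (x_i·y_{i+1} − x_{i+1}·y_i), indices taken mod 4.
Cross-terms: 11, 9, 101, 191  ⇒  Σ = 312
Area = |Σ|/2 = 156.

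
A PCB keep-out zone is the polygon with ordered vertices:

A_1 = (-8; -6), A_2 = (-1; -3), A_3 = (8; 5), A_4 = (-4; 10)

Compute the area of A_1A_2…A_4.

120.5

Σ = (18) + (19) + (100) + (104) = 241
Area = |Σ|/2 = 120.5.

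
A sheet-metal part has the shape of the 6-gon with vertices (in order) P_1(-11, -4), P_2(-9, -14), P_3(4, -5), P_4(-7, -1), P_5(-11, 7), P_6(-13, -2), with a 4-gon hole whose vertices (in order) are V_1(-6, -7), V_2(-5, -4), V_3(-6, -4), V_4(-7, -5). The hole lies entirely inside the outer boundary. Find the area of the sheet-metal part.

128.5

Outer boundary:
Apply the surveyor's formula: 2A = Σ (x_i·y_{i+1} − x_{i+1}·y_i), indices taken mod 6.
Σ = (118) + (101) + (-39) + (-60) + (113) + (30) = 263
Area = |Σ|/2 = 131.5.
Hole:
Apply the shoelace (surveyor's) formula: 2A = Σ (x_i·y_{i+1} − x_{i+1}·y_i), indices taken mod 4.
Σ = (-11) + (-4) + (2) + (19) = 6
Area = |Σ|/2 = 3.
Net area = 131.5 − 3 = 128.5.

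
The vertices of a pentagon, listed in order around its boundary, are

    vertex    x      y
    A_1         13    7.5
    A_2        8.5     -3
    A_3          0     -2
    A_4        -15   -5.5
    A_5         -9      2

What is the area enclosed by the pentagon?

Cross-terms: -102.75, -17, -30, -79.5, -93.5  ⇒  Σ = -322.75
Area = |Σ|/2 = 161.375.

161.375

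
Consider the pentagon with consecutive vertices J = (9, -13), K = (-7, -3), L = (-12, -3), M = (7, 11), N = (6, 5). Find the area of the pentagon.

Apply the surveyor's formula: 2A = Σ (x_i·y_{i+1} − x_{i+1}·y_i), indices taken mod 5.
J→K: (9)(-3) − (-7)(-13) = -118
K→L: (-7)(-3) − (-12)(-3) = -15
L→M: (-12)(11) − (7)(-3) = -111
M→N: (7)(5) − (6)(11) = -31
N→J: (6)(-13) − (9)(5) = -123
Σ = -398
Area = |Σ|/2 = 199.

199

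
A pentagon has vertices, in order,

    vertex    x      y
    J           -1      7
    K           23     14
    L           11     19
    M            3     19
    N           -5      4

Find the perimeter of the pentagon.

68

|JK| = √((24)² + (7)²) = √625 = 25
|KL| = √((-12)² + (5)²) = √169 = 13
|LM| = √((-8)² + (0)²) = √64 = 8
|MN| = √((-8)² + (-15)²) = √289 = 17
|NJ| = √((4)² + (3)²) = √25 = 5
Perimeter = 25 + 13 + 8 + 17 + 5 = 68.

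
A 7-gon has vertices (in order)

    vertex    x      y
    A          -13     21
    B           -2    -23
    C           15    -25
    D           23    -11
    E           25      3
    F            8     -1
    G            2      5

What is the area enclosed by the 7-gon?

Apply the shoelace formula: 2A = Σ (x_i·y_{i+1} − x_{i+1}·y_i), indices taken mod 7.
Σ = (341) + (395) + (410) + (344) + (-49) + (42) + (107) = 1590
Area = |Σ|/2 = 795.

795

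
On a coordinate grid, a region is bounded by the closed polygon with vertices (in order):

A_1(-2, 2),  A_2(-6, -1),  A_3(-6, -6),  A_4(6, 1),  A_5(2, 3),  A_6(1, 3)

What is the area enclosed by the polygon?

Cross-terms: 14, 30, 30, 16, 3, 8  ⇒  Σ = 101
Area = |Σ|/2 = 50.5.

50.5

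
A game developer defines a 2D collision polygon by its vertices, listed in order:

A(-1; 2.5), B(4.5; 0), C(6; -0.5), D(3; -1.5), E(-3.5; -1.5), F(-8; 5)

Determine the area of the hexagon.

37.625

Cross-terms: -11.25, -2.25, -7.5, -9.75, -29.5, -15  ⇒  Σ = -75.25
Area = |Σ|/2 = 37.625.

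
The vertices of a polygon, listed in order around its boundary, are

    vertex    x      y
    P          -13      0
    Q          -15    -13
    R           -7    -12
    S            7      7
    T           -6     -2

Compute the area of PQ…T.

147.5

Apply Gauss's area formula: 2A = Σ (x_i·y_{i+1} − x_{i+1}·y_i), indices taken mod 5.
Σ = (169) + (89) + (35) + (28) + (-26) = 295
Area = |Σ|/2 = 147.5.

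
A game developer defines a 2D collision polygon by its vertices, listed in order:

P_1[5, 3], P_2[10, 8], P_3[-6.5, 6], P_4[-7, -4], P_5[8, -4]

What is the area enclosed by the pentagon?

Apply the shoelace (surveyor's) formula: 2A = Σ (x_i·y_{i+1} − x_{i+1}·y_i), indices taken mod 5.
Σ = (10) + (112) + (68) + (60) + (44) = 294
Area = |Σ|/2 = 147.

147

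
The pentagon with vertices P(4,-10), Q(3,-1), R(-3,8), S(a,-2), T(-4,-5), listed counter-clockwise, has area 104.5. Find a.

-8

Write out the shoelace sum; only the two edges meeting at S involve a:
2·Area = [((-3)·(-2) − a·8) + (a·(-5) − (-4)·(-2))] + 107
       = -13·a + 105 = 209
⇒ a = -8.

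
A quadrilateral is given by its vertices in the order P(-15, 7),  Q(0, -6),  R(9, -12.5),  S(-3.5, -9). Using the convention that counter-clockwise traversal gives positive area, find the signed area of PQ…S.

Apply Gauss's area formula: 2A = Σ (x_i·y_{i+1} − x_{i+1}·y_i), indices taken mod 4.
Σ = (90) + (54) + (-124.75) + (-159.5) = -140.25
Signed area = Σ/2 = -70.125 (negative ⇒ clockwise traversal).

-70.125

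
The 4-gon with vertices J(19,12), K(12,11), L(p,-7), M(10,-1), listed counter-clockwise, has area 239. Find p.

Write out the shoelace sum; only the two edges meeting at L involve p:
2·Area = [(12·(-7) − p·11) + (p·(-1) − 10·(-7))] + 204
       = -12·p + 190 = 478
⇒ p = -24.

-24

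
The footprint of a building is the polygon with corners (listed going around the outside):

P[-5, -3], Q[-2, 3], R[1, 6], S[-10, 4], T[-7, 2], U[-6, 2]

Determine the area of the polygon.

31

Σ = (-21) + (-15) + (64) + (8) + (-2) + (28) = 62
Area = |Σ|/2 = 31.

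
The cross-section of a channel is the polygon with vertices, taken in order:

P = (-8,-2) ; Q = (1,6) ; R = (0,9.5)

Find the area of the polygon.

Apply Gauss's area formula: 2A = Σ (x_i·y_{i+1} − x_{i+1}·y_i), indices taken mod 3.
Σ = (-46) + (9.5) + (76) = 39.5
Area = |Σ|/2 = 19.75.

19.75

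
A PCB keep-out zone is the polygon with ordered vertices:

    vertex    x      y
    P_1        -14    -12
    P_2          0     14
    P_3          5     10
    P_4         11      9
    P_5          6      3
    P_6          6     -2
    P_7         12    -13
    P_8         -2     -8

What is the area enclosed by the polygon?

Apply Gauss's area formula: 2A = Σ (x_i·y_{i+1} − x_{i+1}·y_i), indices taken mod 8.
Cross-terms: -196, -70, -65, -21, -30, -54, -122, -88  ⇒  Σ = -646
Area = |Σ|/2 = 323.

323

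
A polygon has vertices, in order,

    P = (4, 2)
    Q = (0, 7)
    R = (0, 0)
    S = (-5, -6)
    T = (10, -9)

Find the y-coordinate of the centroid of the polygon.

Apply the shoelace (surveyor's) formula. First the cross-terms c_i = x_i·y_{i+1} − x_{i+1}·y_i:
  28, 0, 0, 105, 56  ⇒  2A = 189, A = 94.5.
Then Σ (y_i + y_{i+1})·c_i = -1715, so ȳ = -1715 / (6·94.5) = -245/81.

-245/81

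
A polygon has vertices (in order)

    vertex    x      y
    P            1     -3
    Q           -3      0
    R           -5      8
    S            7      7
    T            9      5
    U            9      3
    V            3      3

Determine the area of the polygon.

Apply the shoelace (surveyor's) formula: 2A = Σ (x_i·y_{i+1} − x_{i+1}·y_i), indices taken mod 7.
P→Q: (1)(0) − (-3)(-3) = -9
Q→R: (-3)(8) − (-5)(0) = -24
R→S: (-5)(7) − (7)(8) = -91
S→T: (7)(5) − (9)(7) = -28
T→U: (9)(3) − (9)(5) = -18
U→V: (9)(3) − (3)(3) = 18
V→P: (3)(-3) − (1)(3) = -12
Σ = -164
Area = |Σ|/2 = 82.

82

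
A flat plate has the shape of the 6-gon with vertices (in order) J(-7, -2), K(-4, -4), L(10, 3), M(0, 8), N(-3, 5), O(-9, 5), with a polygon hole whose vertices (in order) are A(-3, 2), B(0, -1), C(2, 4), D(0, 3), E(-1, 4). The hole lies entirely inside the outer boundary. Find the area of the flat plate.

105.5

Outer boundary:
Apply Gauss's area formula: 2A = Σ (x_i·y_{i+1} − x_{i+1}·y_i), indices taken mod 6.
Σ = (20) + (28) + (80) + (24) + (30) + (53) = 235
Area = |Σ|/2 = 117.5.
Hole:
A→B: (-3)(-1) − (0)(2) = 3
B→C: (0)(4) − (2)(-1) = 2
C→D: (2)(3) − (0)(4) = 6
D→E: (0)(4) − (-1)(3) = 3
E→A: (-1)(2) − (-3)(4) = 10
Σ = 24
Area = |Σ|/2 = 12.
Net area = 117.5 − 12 = 105.5.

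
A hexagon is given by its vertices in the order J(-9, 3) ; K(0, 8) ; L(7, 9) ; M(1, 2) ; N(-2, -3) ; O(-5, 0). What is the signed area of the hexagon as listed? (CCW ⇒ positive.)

-76

Apply the shoelace formula: 2A = Σ (x_i·y_{i+1} − x_{i+1}·y_i), indices taken mod 6.
Cross-terms: -72, -56, 5, 1, -15, -15  ⇒  Σ = -152
Signed area = Σ/2 = -76 (negative ⇒ clockwise traversal).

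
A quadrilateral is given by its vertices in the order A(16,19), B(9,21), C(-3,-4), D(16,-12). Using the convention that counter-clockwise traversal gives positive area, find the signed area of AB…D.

394

Apply the surveyor's formula: 2A = Σ (x_i·y_{i+1} − x_{i+1}·y_i), indices taken mod 4.
A→B: (16)(21) − (9)(19) = 165
B→C: (9)(-4) − (-3)(21) = 27
C→D: (-3)(-12) − (16)(-4) = 100
D→A: (16)(19) − (16)(-12) = 496
Σ = 788
Signed area = Σ/2 = 394 (positive ⇒ counter-clockwise traversal).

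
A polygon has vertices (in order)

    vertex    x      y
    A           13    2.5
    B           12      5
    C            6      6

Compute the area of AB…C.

7

Cross-terms: 35, 42, -63  ⇒  Σ = 14
Area = |Σ|/2 = 7.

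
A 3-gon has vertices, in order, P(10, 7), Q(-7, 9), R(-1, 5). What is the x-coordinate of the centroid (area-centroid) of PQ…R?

Apply the shoelace (surveyor's) formula. First the cross-terms c_i = x_i·y_{i+1} − x_{i+1}·y_i:
  139, -26, -57  ⇒  2A = 56, A = 28.
Then Σ (x_i + x_{i+1})·c_i = 112, so x̄ = 112 / (6·28) = 2/3.

2/3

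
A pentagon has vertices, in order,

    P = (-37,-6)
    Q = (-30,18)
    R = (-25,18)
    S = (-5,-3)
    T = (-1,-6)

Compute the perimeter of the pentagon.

100

|PQ| = √((7)² + (24)²) = √625 = 25
|QR| = √((5)² + (0)²) = √25 = 5
|RS| = √((20)² + (-21)²) = √841 = 29
|ST| = √((4)² + (-3)²) = √25 = 5
|TP| = √((-36)² + (0)²) = √1296 = 36
Perimeter = 25 + 5 + 29 + 5 + 36 = 100.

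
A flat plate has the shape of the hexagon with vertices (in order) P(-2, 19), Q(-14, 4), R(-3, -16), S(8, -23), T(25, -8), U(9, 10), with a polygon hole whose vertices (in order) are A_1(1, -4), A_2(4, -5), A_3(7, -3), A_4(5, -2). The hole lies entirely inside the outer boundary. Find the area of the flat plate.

Outer boundary:
Σ = (258) + (236) + (197) + (511) + (322) + (191) = 1715
Area = |Σ|/2 = 857.5.
Hole:
Apply the shoelace (surveyor's) formula: 2A = Σ (x_i·y_{i+1} − x_{i+1}·y_i), indices taken mod 4.
Cross-terms: 11, 23, 1, -18  ⇒  Σ = 17
Area = |Σ|/2 = 8.5.
Net area = 857.5 − 8.5 = 849.

849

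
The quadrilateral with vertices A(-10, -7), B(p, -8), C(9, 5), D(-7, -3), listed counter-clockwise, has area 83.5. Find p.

-1

The doubled signed area Σ (x_i y_{i+1} − x_{i+1} y_i) is linear in p.
With p=0 it equals 179; the coefficient of p is 12 (from the two edges through B).
So 12·p + 179 = 2·83.5 = 167 ⇒ p = -1.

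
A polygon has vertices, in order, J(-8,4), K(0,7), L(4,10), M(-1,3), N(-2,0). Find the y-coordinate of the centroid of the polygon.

Apply the surveyor's formula. First the cross-terms c_i = x_i·y_{i+1} − x_{i+1}·y_i:
  -56, -28, 22, 6, -8  ⇒  2A = -64, A = -32.
Then Σ (y_i + y_{i+1})·c_i = -820, so ȳ = -820 / (6·(-32)) = 205/48.

205/48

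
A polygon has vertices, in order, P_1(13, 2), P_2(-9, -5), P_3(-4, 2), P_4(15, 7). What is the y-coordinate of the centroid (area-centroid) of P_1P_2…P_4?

Apply the surveyor's formula. First the cross-terms c_i = x_i·y_{i+1} − x_{i+1}·y_i:
  -47, -38, -58, -61  ⇒  2A = -204, A = -102.
Then Σ (y_i + y_{i+1})·c_i = -816, so ȳ = -816 / (6·(-102)) = 4/3.

4/3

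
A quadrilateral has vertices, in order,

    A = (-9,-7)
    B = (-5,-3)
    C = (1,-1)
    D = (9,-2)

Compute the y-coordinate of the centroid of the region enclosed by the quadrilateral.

Apply the surveyor's formula. First the cross-terms c_i = x_i·y_{i+1} − x_{i+1}·y_i:
  -8, 8, 7, -81  ⇒  2A = -74, A = -37.
Then Σ (y_i + y_{i+1})·c_i = 756, so ȳ = 756 / (6·(-37)) = -126/37.

-126/37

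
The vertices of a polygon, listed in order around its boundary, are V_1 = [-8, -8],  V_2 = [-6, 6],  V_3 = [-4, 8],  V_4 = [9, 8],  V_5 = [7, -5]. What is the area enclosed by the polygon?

210.5

Apply Gauss's area formula: 2A = Σ (x_i·y_{i+1} − x_{i+1}·y_i), indices taken mod 5.
Σ = (-96) + (-24) + (-104) + (-101) + (-96) = -421
Area = |Σ|/2 = 210.5.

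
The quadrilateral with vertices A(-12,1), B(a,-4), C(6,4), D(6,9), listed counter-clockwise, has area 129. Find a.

14

Write out the shoelace sum; only the two edges meeting at B involve a:
2·Area = [((-12)·(-4) − a·1) + (a·4 − 6·(-4))] + 144
       = 3·a + 216 = 258
⇒ a = 14.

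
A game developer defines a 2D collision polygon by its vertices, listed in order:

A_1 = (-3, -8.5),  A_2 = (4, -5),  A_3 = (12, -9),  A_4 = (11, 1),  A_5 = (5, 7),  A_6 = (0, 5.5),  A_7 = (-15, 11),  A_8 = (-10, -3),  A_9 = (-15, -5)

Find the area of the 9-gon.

A_1→A_2: (-3)(-5) − (4)(-8.5) = 49
A_2→A_3: (4)(-9) − (12)(-5) = 24
A_3→A_4: (12)(1) − (11)(-9) = 111
A_4→A_5: (11)(7) − (5)(1) = 72
A_5→A_6: (5)(5.5) − (0)(7) = 27.5
A_6→A_7: (0)(11) − (-15)(5.5) = 82.5
A_7→A_8: (-15)(-3) − (-10)(11) = 155
A_8→A_9: (-10)(-5) − (-15)(-3) = 5
A_9→A_1: (-15)(-8.5) − (-3)(-5) = 112.5
Σ = 638.5
Area = |Σ|/2 = 319.25.

319.25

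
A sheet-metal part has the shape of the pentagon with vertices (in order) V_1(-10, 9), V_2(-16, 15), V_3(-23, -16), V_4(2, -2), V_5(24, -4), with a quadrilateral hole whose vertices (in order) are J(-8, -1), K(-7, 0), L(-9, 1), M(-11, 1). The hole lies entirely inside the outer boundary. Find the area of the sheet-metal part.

441

Outer boundary:
Σ = (-6) + (601) + (78) + (40) + (176) = 889
Area = |Σ|/2 = 444.5.
Hole:
Cross-terms: -7, -7, 2, 19  ⇒  Σ = 7
Area = |Σ|/2 = 3.5.
Net area = 444.5 − 3.5 = 441.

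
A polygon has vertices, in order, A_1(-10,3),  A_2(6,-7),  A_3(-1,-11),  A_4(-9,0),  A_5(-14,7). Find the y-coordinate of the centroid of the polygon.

-678/155

Apply the surveyor's formula. First the cross-terms c_i = x_i·y_{i+1} − x_{i+1}·y_i:
  52, -73, -99, -63, 28  ⇒  2A = -155, A = -77.5.
Then Σ (y_i + y_{i+1})·c_i = 2034, so ȳ = 2034 / (6·(-77.5)) = -678/155.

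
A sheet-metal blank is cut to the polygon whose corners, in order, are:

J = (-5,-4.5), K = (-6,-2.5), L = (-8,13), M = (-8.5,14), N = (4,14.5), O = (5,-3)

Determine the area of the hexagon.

207.625

Apply the surveyor's formula: 2A = Σ (x_i·y_{i+1} − x_{i+1}·y_i), indices taken mod 6.
Cross-terms: -14.5, -98, -1.5, -179.25, -84.5, -37.5  ⇒  Σ = -415.25
Area = |Σ|/2 = 207.625.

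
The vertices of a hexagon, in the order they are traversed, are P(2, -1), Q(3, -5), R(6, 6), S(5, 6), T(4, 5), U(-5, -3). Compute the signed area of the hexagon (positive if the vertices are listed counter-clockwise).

Apply the surveyor's formula: 2A = Σ (x_i·y_{i+1} − x_{i+1}·y_i), indices taken mod 6.
Σ = (-7) + (48) + (6) + (1) + (13) + (11) = 72
Signed area = Σ/2 = 36 (positive ⇒ counter-clockwise traversal).

36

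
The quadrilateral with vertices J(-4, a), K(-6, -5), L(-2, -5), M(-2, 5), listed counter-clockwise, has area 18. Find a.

Write out the shoelace sum; only the two edges meeting at J involve a:
2·Area = [((-2)·a − (-4)·5) + ((-4)·(-5) − (-6)·a)] + 0
       = 4·a + 40 = 36
⇒ a = -1.

-1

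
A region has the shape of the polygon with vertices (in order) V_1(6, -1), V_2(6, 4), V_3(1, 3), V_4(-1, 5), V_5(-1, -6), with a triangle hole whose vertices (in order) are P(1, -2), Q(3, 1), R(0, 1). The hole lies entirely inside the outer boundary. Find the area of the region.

Outer boundary:
Apply Gauss's area formula: 2A = Σ (x_i·y_{i+1} − x_{i+1}·y_i), indices taken mod 5.
Σ = (30) + (14) + (8) + (11) + (37) = 100
Area = |Σ|/2 = 50.
Hole:
Apply the shoelace (surveyor's) formula: 2A = Σ (x_i·y_{i+1} − x_{i+1}·y_i), indices taken mod 3.
P→Q: (1)(1) − (3)(-2) = 7
Q→R: (3)(1) − (0)(1) = 3
R→P: (0)(-2) − (1)(1) = -1
Σ = 9
Area = |Σ|/2 = 4.5.
Net area = 50 − 4.5 = 45.5.

45.5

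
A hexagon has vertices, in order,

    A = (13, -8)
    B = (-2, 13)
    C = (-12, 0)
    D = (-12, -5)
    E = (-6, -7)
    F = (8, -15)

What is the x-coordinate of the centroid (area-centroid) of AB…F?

13/210

Apply the surveyor's formula. First the cross-terms c_i = x_i·y_{i+1} − x_{i+1}·y_i:
  153, 156, 60, 54, 146, 131  ⇒  2A = 700, A = 350.
Then Σ (x_i + x_{i+1})·c_i = 130, so x̄ = 130 / (6·350) = 13/210.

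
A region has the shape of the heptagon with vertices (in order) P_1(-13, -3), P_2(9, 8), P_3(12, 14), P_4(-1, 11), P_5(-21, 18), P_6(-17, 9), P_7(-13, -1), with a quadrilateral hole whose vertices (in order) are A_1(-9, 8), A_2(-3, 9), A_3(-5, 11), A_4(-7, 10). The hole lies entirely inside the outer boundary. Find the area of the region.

286.5

Outer boundary:
Apply the shoelace (surveyor's) formula: 2A = Σ (x_i·y_{i+1} − x_{i+1}·y_i), indices taken mod 7.
Cross-terms: -77, 30, 146, 213, 117, 134, 26  ⇒  Σ = 589
Area = |Σ|/2 = 294.5.
Hole:
Apply Gauss's area formula: 2A = Σ (x_i·y_{i+1} − x_{i+1}·y_i), indices taken mod 4.
Cross-terms: -57, 12, 27, 34  ⇒  Σ = 16
Area = |Σ|/2 = 8.
Net area = 294.5 − 8 = 286.5.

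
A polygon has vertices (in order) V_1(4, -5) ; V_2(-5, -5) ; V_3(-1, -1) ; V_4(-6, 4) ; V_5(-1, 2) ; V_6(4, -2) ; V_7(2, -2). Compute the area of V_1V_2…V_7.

Cross-terms: -45, 0, -10, -8, -6, -4, -2  ⇒  Σ = -75
Area = |Σ|/2 = 37.5.

37.5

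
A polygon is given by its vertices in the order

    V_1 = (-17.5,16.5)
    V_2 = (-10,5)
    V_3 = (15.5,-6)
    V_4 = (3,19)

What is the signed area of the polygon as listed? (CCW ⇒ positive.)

Apply Gauss's area formula: 2A = Σ (x_i·y_{i+1} − x_{i+1}·y_i), indices taken mod 4.
Cross-terms: 77.5, -17.5, 312.5, 382  ⇒  Σ = 754.5
Signed area = Σ/2 = 377.25 (positive ⇒ counter-clockwise traversal).

377.25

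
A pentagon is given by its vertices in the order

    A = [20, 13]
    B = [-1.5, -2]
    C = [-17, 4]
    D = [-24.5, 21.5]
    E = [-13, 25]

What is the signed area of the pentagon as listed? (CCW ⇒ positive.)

Apply the surveyor's formula: 2A = Σ (x_i·y_{i+1} − x_{i+1}·y_i), indices taken mod 5.
Cross-terms: -20.5, -40, -267.5, -333, -669  ⇒  Σ = -1330
Signed area = Σ/2 = -665 (negative ⇒ clockwise traversal).

-665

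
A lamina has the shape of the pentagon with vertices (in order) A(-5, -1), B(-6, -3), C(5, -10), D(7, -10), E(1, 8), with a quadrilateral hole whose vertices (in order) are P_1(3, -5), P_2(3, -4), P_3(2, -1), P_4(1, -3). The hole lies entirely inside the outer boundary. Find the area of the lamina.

101

Outer boundary:
Σ = (9) + (75) + (20) + (66) + (39) = 209
Area = |Σ|/2 = 104.5.
Hole:
Cross-terms: 3, 5, -5, 4  ⇒  Σ = 7
Area = |Σ|/2 = 3.5.
Net area = 104.5 − 3.5 = 101.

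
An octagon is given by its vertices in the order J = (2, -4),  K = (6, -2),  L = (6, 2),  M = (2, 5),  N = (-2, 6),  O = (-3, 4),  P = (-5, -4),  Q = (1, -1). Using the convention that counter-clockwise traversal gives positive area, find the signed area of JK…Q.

Cross-terms: 20, 24, 26, 22, 10, 32, 9, -2  ⇒  Σ = 141
Signed area = Σ/2 = 70.5 (positive ⇒ counter-clockwise traversal).

70.5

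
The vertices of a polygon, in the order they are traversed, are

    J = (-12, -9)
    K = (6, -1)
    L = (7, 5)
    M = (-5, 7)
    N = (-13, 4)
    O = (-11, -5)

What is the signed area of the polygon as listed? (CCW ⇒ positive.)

198

Apply the surveyor's formula: 2A = Σ (x_i·y_{i+1} − x_{i+1}·y_i), indices taken mod 6.
J→K: (-12)(-1) − (6)(-9) = 66
K→L: (6)(5) − (7)(-1) = 37
L→M: (7)(7) − (-5)(5) = 74
M→N: (-5)(4) − (-13)(7) = 71
N→O: (-13)(-5) − (-11)(4) = 109
O→J: (-11)(-9) − (-12)(-5) = 39
Σ = 396
Signed area = Σ/2 = 198 (positive ⇒ counter-clockwise traversal).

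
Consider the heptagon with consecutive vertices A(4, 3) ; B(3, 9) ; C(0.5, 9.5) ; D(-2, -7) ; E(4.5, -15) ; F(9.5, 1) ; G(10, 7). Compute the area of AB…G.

166.75

Cross-terms: 27, 24, 15.5, 61.5, 147, 56.5, 2  ⇒  Σ = 333.5
Area = |Σ|/2 = 166.75.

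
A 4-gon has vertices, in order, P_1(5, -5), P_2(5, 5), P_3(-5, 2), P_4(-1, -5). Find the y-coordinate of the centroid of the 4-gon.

-68/213

Apply the shoelace formula. First the cross-terms c_i = x_i·y_{i+1} − x_{i+1}·y_i:
  50, 35, 27, 30  ⇒  2A = 142, A = 71.
Then Σ (y_i + y_{i+1})·c_i = -136, so ȳ = -136 / (6·71) = -68/213.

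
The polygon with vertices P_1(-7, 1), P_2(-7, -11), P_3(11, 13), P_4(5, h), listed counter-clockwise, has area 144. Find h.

Write out the shoelace sum; only the two edges meeting at P_4 involve h:
2·Area = [(11·h − 5·13) + (5·1 − (-7)·h)] + 114
       = 18·h + 54 = 288
⇒ h = 13.

13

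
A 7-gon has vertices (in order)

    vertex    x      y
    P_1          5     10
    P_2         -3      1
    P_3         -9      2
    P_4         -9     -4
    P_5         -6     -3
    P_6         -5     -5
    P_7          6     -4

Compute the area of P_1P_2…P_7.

120

Σ = (35) + (3) + (54) + (3) + (15) + (50) + (80) = 240
Area = |Σ|/2 = 120.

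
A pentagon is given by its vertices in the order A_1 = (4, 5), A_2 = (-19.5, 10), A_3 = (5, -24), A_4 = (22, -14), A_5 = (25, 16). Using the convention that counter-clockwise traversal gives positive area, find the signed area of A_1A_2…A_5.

888.25

Apply the shoelace formula: 2A = Σ (x_i·y_{i+1} − x_{i+1}·y_i), indices taken mod 5.
Σ = (137.5) + (418) + (458) + (702) + (61) = 1776.5
Signed area = Σ/2 = 888.25 (positive ⇒ counter-clockwise traversal).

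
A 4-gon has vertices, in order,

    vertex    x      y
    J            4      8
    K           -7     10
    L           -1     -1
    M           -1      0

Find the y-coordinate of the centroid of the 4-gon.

303/52

Apply Gauss's area formula. First the cross-terms c_i = x_i·y_{i+1} − x_{i+1}·y_i:
  96, 17, -1, -8  ⇒  2A = 104, A = 52.
Then Σ (y_i + y_{i+1})·c_i = 1818, so ȳ = 1818 / (6·52) = 303/52.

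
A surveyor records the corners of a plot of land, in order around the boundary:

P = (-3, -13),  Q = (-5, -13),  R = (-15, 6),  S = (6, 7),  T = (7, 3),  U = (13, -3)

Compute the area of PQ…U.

Σ = (-26) + (-225) + (-141) + (-31) + (-60) + (-178) = -661
Area = |Σ|/2 = 330.5.

330.5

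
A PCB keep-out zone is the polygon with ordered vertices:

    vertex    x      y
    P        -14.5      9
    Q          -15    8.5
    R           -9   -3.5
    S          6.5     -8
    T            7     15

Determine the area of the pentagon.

334.75

Σ = (11.75) + (129) + (94.75) + (153.5) + (280.5) = 669.5
Area = |Σ|/2 = 334.75.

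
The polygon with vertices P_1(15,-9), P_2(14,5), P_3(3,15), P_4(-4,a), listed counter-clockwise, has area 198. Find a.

8

Write out the shoelace sum; only the two edges meeting at P_4 involve a:
2·Area = [(3·a − (-4)·15) + ((-4)·(-9) − 15·a)] + 396
       = -12·a + 492 = 396
⇒ a = 8.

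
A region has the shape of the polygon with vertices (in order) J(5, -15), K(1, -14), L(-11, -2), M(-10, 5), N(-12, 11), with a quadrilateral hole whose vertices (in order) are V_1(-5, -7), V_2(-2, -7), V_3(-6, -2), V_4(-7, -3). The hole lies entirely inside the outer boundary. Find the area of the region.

95

Outer boundary:
Apply the shoelace formula: 2A = Σ (x_i·y_{i+1} − x_{i+1}·y_i), indices taken mod 5.
Σ = (-55) + (-156) + (-75) + (-50) + (125) = -211
Area = |Σ|/2 = 105.5.
Hole:
Apply the surveyor's formula: 2A = Σ (x_i·y_{i+1} − x_{i+1}·y_i), indices taken mod 4.
Σ = (21) + (-38) + (4) + (34) = 21
Area = |Σ|/2 = 10.5.
Net area = 105.5 − 10.5 = 95.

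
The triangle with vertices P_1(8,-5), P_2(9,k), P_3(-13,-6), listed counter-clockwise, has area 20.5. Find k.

-3

Write out the shoelace sum; only the two edges meeting at P_2 involve k:
2·Area = [(8·k − 9·(-5)) + (9·(-6) − (-13)·k)] + 113
       = 21·k + 104 = 41
⇒ k = -3.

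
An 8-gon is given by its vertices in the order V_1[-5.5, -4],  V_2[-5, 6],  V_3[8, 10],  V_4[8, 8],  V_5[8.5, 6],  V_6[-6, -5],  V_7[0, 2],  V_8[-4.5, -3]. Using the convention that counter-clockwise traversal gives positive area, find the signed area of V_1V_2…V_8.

Apply the shoelace formula: 2A = Σ (x_i·y_{i+1} − x_{i+1}·y_i), indices taken mod 8.
Σ = (-53) + (-98) + (-16) + (-20) + (-6.5) + (-12) + (9) + (1.5) = -195
Signed area = Σ/2 = -97.5 (negative ⇒ clockwise traversal).

-97.5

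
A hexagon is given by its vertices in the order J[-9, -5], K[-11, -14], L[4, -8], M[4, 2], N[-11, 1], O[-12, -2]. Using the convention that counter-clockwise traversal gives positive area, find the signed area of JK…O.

Apply the shoelace formula: 2A = Σ (x_i·y_{i+1} − x_{i+1}·y_i), indices taken mod 6.
J→K: (-9)(-14) − (-11)(-5) = 71
K→L: (-11)(-8) − (4)(-14) = 144
L→M: (4)(2) − (4)(-8) = 40
M→N: (4)(1) − (-11)(2) = 26
N→O: (-11)(-2) − (-12)(1) = 34
O→J: (-12)(-5) − (-9)(-2) = 42
Σ = 357
Signed area = Σ/2 = 178.5 (positive ⇒ counter-clockwise traversal).

178.5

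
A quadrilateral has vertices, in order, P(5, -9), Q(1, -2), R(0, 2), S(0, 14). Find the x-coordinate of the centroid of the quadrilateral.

Apply the surveyor's formula. First the cross-terms c_i = x_i·y_{i+1} − x_{i+1}·y_i:
  -1, 2, 0, -70  ⇒  2A = -69, A = -34.5.
Then Σ (x_i + x_{i+1})·c_i = -354, so x̄ = -354 / (6·(-34.5)) = 118/69.

118/69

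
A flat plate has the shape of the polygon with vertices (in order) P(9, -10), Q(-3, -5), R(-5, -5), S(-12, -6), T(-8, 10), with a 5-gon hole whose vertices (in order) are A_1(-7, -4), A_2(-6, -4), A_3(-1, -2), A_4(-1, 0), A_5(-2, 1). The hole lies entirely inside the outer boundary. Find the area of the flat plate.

134.5

Outer boundary:
Σ = (-75) + (-10) + (-30) + (-168) + (-10) = -293
Area = |Σ|/2 = 146.5.
Hole:
Apply the shoelace formula: 2A = Σ (x_i·y_{i+1} − x_{i+1}·y_i), indices taken mod 5.
Σ = (4) + (8) + (-2) + (-1) + (15) = 24
Area = |Σ|/2 = 12.
Net area = 146.5 − 12 = 134.5.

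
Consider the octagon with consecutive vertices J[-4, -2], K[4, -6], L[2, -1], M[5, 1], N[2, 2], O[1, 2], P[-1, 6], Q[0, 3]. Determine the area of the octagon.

J→K: (-4)(-6) − (4)(-2) = 32
K→L: (4)(-1) − (2)(-6) = 8
L→M: (2)(1) − (5)(-1) = 7
M→N: (5)(2) − (2)(1) = 8
N→O: (2)(2) − (1)(2) = 2
O→P: (1)(6) − (-1)(2) = 8
P→Q: (-1)(3) − (0)(6) = -3
Q→J: (0)(-2) − (-4)(3) = 12
Σ = 74
Area = |Σ|/2 = 37.

37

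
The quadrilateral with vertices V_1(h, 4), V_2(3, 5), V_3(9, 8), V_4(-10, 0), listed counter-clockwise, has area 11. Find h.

Write out the shoelace sum; only the two edges meeting at V_1 involve h:
2·Area = [((-10)·4 − h·0) + (h·5 − 3·4)] + 59
       = 5·h + 7 = 22
⇒ h = 3.

3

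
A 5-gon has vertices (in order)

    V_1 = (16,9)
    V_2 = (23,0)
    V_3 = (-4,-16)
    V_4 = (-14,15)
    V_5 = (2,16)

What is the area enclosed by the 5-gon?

675.5

Σ = (-207) + (-368) + (-284) + (-254) + (-238) = -1351
Area = |Σ|/2 = 675.5.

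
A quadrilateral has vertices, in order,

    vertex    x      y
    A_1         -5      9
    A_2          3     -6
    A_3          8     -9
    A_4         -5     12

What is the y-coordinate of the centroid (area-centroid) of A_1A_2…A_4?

0.6

Apply the shoelace (surveyor's) formula. First the cross-terms c_i = x_i·y_{i+1} − x_{i+1}·y_i:
  3, 21, 51, 15  ⇒  2A = 90, A = 45.
Then Σ (y_i + y_{i+1})·c_i = 162, so ȳ = 162 / (6·45) = 0.6.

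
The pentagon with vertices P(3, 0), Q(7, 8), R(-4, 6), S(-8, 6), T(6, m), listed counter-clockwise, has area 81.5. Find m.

Write out the shoelace sum; only the two edges meeting at T involve m:
2·Area = [((-8)·m − 6·6) + (6·0 − 3·m)] + 122
       = -11·m + 86 = 163
⇒ m = -7.

-7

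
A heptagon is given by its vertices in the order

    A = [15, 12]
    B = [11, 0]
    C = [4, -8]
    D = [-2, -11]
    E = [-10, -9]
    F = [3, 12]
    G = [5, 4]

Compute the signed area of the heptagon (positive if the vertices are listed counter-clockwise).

Σ = (-132) + (-88) + (-60) + (-92) + (-93) + (-48) + (0) = -513
Signed area = Σ/2 = -256.5 (negative ⇒ clockwise traversal).

-256.5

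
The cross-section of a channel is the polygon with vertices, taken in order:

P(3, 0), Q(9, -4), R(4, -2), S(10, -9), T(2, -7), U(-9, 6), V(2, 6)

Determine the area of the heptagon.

108.5

Apply the surveyor's formula: 2A = Σ (x_i·y_{i+1} − x_{i+1}·y_i), indices taken mod 7.
Cross-terms: -12, -2, -16, -52, -51, -66, -18  ⇒  Σ = -217
Area = |Σ|/2 = 108.5.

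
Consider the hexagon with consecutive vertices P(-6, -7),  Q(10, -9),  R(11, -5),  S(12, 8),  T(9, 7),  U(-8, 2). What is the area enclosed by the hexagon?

237.5

Cross-terms: 124, 49, 148, 12, 74, 68  ⇒  Σ = 475
Area = |Σ|/2 = 237.5.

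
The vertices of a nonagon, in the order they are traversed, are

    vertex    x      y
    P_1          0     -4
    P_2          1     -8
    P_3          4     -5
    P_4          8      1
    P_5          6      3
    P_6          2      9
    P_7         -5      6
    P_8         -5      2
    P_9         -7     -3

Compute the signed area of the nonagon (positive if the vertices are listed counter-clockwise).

137.5

Apply the shoelace (surveyor's) formula: 2A = Σ (x_i·y_{i+1} − x_{i+1}·y_i), indices taken mod 9.
Σ = (4) + (27) + (44) + (18) + (48) + (57) + (20) + (29) + (28) = 275
Signed area = Σ/2 = 137.5 (positive ⇒ counter-clockwise traversal).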